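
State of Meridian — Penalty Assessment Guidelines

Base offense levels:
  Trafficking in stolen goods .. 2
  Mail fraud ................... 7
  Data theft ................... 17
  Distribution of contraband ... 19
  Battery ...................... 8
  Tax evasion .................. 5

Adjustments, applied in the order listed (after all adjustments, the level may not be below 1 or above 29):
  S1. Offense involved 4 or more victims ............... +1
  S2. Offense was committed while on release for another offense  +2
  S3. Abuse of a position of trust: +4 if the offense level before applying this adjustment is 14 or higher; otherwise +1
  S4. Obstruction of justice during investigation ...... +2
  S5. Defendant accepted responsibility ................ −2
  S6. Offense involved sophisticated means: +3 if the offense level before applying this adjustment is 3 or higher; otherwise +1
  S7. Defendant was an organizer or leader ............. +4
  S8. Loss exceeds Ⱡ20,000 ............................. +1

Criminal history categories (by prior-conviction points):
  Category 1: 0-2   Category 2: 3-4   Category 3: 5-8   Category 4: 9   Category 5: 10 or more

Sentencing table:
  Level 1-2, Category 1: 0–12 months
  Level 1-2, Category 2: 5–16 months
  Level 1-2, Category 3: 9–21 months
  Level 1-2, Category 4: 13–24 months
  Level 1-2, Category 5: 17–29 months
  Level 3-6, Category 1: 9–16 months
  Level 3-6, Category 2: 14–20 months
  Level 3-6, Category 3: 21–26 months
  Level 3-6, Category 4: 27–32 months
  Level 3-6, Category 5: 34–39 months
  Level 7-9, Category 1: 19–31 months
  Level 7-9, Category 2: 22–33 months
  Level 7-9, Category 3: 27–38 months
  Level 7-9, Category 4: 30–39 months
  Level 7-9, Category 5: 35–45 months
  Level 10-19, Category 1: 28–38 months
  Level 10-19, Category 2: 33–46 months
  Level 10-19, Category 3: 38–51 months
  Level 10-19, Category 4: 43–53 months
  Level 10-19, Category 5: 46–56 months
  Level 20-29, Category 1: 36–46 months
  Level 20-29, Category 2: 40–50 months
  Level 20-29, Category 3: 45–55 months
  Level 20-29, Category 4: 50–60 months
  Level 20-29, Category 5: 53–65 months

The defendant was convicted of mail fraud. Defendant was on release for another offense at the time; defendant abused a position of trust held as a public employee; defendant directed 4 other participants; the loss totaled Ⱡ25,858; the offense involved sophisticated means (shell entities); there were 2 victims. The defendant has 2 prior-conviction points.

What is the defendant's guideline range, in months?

Base offense level for mail fraud: 7.
S1 does not apply.
S2 applies: 7 + 2 = 9.
S3 applies (level before this adjustment is 9 < 14, so +1): 9 + 1 = 10.
S4 does not apply.
S5 does not apply.
S6 applies (level before this adjustment is 10 ≥ 3, so +3): 10 + 3 = 13.
S7 applies: 13 + 4 = 17.
S8 applies: 17 + 1 = 18.
Final offense level: 18.
Criminal history: 2 prior points → Category 1 (0-2).
Level 18 falls in the 10-19 band.
Grid: Level 10-19 × Category 1 = 28-38 months.

28-38 months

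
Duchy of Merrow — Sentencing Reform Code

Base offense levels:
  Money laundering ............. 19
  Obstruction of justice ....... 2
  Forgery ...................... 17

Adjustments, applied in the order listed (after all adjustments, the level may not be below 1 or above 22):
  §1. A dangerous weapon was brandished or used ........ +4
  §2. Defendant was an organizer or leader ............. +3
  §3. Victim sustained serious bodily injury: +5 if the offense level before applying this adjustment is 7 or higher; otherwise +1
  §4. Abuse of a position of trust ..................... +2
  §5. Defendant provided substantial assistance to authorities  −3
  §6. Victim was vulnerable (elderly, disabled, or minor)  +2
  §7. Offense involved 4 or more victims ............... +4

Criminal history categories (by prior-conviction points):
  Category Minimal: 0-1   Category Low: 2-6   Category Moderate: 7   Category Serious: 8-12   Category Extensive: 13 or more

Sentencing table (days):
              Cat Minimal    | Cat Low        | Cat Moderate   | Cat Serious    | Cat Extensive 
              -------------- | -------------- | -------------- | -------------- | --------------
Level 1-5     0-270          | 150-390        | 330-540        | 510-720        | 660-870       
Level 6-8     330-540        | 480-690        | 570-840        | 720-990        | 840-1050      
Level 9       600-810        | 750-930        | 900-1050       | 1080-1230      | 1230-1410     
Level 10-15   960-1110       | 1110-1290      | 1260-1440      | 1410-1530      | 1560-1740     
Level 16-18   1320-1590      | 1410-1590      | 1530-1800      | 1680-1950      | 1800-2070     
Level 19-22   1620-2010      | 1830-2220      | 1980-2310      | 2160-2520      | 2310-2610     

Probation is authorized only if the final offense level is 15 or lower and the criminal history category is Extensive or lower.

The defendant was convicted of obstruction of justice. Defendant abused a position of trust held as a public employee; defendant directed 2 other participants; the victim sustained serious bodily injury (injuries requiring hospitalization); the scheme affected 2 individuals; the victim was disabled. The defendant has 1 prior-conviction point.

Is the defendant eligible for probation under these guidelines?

Yes

Base offense level for obstruction of justice: 2.
§1 does not apply.
§2 applies: 2 + 3 = 5.
§3 applies (level before this adjustment is 5 < 7, so +1): 5 + 1 = 6.
§4 applies: 6 + 2 = 8.
§5 does not apply.
§6 applies: 8 + 2 = 10.
§7 does not apply.
Final offense level: 10.
Criminal history: 1 prior point → Category Minimal (0-1).
Level 10 falls in the 10-15 band.
Grid: Level 10-15 × Category Minimal = 960-1110 days.
Probation check: level 10 ≤ 15 and category Minimal ≤ Extensive → eligible.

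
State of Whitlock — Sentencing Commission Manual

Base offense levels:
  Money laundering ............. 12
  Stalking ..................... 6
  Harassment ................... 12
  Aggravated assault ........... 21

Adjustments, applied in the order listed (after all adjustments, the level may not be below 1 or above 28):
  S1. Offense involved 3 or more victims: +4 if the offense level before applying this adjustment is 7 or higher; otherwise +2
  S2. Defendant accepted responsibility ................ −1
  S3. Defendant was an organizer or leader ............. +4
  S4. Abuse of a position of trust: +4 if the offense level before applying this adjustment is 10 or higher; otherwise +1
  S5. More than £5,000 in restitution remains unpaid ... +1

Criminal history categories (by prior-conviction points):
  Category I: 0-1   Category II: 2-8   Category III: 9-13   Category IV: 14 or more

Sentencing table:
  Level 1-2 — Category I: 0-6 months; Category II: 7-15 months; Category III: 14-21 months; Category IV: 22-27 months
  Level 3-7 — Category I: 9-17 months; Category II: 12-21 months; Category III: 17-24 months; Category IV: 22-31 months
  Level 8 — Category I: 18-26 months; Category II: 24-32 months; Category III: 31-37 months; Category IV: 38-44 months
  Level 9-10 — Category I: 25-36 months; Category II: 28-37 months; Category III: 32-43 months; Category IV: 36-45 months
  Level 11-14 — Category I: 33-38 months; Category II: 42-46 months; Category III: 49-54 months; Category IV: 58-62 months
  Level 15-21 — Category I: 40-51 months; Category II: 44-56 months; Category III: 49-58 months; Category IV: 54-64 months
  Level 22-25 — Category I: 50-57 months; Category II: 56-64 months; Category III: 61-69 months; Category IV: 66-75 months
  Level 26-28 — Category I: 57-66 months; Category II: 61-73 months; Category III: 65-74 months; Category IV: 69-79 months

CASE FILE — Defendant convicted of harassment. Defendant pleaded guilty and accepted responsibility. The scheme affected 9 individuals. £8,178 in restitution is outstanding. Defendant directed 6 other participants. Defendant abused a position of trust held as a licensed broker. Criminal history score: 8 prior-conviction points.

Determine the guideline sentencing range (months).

Base offense level for harassment: 12.
S1 applies (level before this adjustment is 12 ≥ 7, so +4): 12 + 4 = 16.
S2 applies: 16 − 1 = 15.
S3 applies: 15 + 4 = 19.
S4 applies (level before this adjustment is 19 ≥ 10, so +4): 19 + 4 = 23.
S5 applies: 23 + 1 = 24.
Final offense level: 24.
Criminal history: 8 prior points → Category II (2-8).
Level 24 falls in the 22-25 band.
Grid: Level 22-25 × Category II = 56-64 months.

56-64 months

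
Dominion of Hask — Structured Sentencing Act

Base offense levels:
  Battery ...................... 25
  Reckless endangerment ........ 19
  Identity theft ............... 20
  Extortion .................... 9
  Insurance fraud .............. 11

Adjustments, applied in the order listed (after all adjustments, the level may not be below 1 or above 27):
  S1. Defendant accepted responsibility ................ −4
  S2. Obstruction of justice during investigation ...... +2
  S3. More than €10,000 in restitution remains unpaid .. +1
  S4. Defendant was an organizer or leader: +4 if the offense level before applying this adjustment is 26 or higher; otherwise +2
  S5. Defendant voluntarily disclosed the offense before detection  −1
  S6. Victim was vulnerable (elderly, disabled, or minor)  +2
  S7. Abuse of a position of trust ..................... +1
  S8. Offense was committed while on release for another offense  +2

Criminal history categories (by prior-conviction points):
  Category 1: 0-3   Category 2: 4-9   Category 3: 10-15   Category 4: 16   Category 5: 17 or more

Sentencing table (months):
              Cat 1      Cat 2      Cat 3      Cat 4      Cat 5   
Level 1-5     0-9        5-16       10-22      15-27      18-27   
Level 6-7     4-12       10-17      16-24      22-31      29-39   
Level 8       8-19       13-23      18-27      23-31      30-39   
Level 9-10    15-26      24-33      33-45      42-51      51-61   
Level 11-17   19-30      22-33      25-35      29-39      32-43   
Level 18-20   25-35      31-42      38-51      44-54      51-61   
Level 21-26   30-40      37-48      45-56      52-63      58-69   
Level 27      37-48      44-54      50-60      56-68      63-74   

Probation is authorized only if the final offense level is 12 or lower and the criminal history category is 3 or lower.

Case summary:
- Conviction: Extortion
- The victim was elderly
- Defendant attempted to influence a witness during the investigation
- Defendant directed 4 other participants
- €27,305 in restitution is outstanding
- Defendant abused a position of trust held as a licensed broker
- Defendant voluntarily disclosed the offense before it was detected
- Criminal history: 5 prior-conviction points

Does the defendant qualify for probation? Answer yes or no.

No

Base offense level for extortion: 9.
S2 applies: 9 + 2 = 11.
S3 applies: 11 + 1 = 12.
S4 applies (level before this adjustment is 12 < 26, so +2): 12 + 2 = 14.
S5 applies: 14 − 1 = 13.
S6 applies: 13 + 2 = 15.
S7 applies: 15 + 1 = 16.
S8 does not apply.
Final offense level: 16.
Criminal history: 5 prior points → Category 2 (4-9).
Level 16 falls in the 11-17 band.
Grid: Level 11-17 × Category 2 = 22-33 months.
Probation check: level 16 > 12 and category 2 ≤ 3 → not eligible.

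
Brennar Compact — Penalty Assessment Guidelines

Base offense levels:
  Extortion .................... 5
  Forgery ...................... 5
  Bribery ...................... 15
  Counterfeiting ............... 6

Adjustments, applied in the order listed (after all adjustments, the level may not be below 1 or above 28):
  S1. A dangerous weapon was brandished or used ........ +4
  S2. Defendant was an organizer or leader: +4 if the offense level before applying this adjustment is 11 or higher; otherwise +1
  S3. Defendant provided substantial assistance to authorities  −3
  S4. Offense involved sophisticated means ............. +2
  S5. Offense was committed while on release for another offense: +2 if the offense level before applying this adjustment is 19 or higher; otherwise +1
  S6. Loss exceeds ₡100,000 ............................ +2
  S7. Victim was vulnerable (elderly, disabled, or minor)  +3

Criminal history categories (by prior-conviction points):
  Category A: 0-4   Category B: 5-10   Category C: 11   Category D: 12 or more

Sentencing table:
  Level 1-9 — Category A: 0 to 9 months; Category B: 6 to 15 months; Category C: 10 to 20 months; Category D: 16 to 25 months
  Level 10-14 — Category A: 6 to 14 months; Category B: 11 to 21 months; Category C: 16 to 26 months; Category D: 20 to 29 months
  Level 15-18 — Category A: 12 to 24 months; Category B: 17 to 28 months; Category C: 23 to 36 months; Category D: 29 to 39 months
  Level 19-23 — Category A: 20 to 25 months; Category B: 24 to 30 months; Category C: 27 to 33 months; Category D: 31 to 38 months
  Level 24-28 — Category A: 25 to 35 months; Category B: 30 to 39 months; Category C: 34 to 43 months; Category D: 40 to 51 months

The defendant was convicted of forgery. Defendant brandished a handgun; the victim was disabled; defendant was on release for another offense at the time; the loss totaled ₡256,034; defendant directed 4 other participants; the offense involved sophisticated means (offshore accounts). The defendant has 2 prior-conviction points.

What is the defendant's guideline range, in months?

Base offense level for forgery: 5.
S1 applies: 5 + 4 = 9.
S2 applies (level before this adjustment is 9 < 11, so +1): 9 + 1 = 10.
S4 applies: 10 + 2 = 12.
S5 applies (level before this adjustment is 12 < 19, so +1): 12 + 1 = 13.
S6 applies: 13 + 2 = 15.
S7 applies: 15 + 3 = 18.
Final offense level: 18.
Criminal history: 2 prior points → Category A (0-4).
Level 18 falls in the 15-18 band.
Grid: Level 15-18 × Category A = 12-24 months.

12-24 months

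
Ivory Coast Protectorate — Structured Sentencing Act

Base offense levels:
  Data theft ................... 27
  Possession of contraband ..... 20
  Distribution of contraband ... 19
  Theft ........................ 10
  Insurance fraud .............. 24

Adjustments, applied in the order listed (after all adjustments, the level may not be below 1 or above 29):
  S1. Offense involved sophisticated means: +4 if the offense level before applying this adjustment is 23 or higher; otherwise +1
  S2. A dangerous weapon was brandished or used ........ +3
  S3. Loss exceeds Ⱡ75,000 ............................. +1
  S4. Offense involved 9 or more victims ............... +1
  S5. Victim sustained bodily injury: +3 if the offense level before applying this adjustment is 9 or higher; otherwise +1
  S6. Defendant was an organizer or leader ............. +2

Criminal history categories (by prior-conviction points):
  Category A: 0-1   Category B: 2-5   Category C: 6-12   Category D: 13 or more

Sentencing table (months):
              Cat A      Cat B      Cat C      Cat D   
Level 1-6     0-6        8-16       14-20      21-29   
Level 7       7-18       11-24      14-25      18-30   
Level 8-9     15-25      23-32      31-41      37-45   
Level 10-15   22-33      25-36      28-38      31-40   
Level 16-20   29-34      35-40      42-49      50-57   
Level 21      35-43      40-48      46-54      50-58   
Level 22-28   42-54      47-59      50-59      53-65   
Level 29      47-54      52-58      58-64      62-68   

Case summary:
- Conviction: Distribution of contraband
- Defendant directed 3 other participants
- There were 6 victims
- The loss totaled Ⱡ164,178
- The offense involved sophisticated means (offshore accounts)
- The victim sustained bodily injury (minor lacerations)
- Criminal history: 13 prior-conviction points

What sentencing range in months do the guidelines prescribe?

53-65 months

Base offense level for distribution of contraband: 19.
S1 applies (level before this adjustment is 19 < 23, so +1): 19 + 1 = 20.
S2 does not apply.
S3 applies: 20 + 1 = 21.
S4 does not apply.
S5 applies (level before this adjustment is 21 ≥ 9, so +3): 21 + 3 = 24.
S6 applies: 24 + 2 = 26.
Final offense level: 26.
Criminal history: 13 prior points → Category D (13+).
Level 26 falls in the 22-28 band.
Grid: Level 22-28 × Category D = 53-65 months.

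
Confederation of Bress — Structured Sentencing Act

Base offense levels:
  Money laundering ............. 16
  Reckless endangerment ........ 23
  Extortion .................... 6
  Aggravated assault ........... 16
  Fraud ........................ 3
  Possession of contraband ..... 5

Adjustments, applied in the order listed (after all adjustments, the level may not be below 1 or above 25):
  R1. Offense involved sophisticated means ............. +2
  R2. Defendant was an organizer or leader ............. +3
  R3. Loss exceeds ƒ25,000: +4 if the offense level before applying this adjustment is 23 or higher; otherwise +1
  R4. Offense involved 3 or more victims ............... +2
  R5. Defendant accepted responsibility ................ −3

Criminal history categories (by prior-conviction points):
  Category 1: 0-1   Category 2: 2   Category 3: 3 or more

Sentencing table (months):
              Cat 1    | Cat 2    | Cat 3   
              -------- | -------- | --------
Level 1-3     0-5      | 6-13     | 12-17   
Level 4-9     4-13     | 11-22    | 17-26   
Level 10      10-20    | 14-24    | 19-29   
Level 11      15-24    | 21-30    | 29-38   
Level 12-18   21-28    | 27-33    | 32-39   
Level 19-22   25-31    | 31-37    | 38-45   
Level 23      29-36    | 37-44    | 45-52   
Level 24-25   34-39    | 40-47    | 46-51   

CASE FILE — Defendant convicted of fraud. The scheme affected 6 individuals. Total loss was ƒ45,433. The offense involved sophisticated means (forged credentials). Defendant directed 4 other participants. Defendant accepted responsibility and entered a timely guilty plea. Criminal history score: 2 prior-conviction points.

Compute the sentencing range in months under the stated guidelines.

11-22 months

Base offense level for fraud: 3.
R1 applies: 3 + 2 = 5.
R2 applies: 5 + 3 = 8.
R3 applies (level before this adjustment is 8 < 23, so +1): 8 + 1 = 9.
R4 applies: 9 + 2 = 11.
R5 applies: 11 − 3 = 8.
Final offense level: 8.
Criminal history: 2 prior points → Category 2 (2).
Level 8 falls in the 4-9 band.
Grid: Level 4-9 × Category 2 = 11-22 months.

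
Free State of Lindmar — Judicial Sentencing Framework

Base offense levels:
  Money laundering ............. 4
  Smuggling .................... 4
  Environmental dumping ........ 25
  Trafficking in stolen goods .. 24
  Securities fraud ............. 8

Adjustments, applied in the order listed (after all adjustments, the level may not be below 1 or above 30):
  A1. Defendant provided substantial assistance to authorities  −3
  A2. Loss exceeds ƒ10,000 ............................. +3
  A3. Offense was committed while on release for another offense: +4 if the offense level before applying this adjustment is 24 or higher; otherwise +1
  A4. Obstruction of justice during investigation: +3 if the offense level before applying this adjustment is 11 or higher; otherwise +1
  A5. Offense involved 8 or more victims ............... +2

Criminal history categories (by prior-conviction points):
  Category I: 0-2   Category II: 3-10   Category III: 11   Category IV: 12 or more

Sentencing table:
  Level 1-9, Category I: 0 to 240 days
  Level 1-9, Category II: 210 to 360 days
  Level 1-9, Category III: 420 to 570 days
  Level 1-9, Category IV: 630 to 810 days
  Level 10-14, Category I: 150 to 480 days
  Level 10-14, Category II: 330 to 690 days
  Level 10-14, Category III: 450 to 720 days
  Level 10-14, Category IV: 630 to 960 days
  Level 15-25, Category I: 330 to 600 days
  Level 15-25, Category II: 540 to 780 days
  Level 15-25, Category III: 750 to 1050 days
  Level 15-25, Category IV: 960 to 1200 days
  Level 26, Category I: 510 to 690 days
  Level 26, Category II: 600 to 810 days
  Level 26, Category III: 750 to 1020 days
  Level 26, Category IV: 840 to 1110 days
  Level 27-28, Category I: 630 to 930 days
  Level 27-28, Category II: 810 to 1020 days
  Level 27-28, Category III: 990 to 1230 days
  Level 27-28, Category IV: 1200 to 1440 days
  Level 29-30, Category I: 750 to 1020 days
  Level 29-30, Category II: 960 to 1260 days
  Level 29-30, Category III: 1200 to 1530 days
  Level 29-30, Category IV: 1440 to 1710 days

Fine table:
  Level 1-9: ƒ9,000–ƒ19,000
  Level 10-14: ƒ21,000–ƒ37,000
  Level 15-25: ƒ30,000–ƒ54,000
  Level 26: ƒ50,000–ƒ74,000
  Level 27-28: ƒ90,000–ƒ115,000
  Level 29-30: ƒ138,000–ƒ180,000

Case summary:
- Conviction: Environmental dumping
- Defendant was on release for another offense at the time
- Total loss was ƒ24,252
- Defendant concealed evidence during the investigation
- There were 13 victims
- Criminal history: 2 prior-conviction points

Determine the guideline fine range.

ƒ138,000–ƒ180,000

Base offense level for environmental dumping: 25.
A1 does not apply.
A2 applies: 25 + 3 = 28.
A3 applies (level before this adjustment is 28 ≥ 24, so +4): 28 + 4 = 32.
A4 applies (level before this adjustment is 32 ≥ 11, so +3): 32 + 3 = 35.
A5 applies: 35 + 2 = 37.
Level 37 exceeds the maximum of 30; capped at 30.
Final offense level: 30.
Level 30 falls in the 29-30 band.
Fine table: Level 29-30 → ƒ138,000–ƒ180,000.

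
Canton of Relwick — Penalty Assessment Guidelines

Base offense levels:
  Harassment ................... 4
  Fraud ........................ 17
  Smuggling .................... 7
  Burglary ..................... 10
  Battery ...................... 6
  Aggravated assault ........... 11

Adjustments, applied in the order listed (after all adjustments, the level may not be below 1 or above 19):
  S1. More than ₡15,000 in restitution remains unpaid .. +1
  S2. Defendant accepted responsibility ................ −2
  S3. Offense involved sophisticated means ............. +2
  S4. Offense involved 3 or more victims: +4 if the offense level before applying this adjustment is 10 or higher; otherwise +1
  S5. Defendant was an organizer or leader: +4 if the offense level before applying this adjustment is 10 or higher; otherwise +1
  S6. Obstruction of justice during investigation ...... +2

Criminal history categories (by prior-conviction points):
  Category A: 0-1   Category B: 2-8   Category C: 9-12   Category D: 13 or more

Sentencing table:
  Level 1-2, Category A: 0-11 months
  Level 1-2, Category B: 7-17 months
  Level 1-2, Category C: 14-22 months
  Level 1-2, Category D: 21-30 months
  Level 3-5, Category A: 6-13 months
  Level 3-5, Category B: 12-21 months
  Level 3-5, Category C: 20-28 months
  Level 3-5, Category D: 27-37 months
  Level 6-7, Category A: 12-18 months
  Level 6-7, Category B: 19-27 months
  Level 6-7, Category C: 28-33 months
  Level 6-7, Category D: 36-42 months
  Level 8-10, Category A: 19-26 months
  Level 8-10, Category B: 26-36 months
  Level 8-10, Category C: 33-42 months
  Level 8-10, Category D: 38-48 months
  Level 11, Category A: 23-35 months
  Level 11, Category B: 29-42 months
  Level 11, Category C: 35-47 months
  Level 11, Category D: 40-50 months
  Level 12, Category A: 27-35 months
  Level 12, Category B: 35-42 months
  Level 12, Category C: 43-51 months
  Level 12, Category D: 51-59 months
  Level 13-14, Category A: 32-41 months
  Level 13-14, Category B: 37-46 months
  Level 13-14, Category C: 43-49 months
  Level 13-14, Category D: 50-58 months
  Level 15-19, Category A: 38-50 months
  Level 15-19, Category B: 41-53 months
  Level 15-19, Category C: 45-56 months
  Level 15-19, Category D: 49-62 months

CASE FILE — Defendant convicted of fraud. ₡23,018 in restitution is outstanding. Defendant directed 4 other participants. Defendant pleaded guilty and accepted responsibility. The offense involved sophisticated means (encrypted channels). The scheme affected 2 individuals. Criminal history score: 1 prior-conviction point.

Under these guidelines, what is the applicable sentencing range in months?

Base offense level for fraud: 17.
S1 applies: 17 + 1 = 18.
S2 applies: 18 − 2 = 16.
S3 applies: 16 + 2 = 18.
S4 does not apply.
S5 applies (level before this adjustment is 18 ≥ 10, so +4): 18 + 4 = 22.
Level 22 exceeds the maximum of 19; capped at 19.
Final offense level: 19.
Criminal history: 1 prior point → Category A (0-1).
Level 19 falls in the 15-19 band.
Grid: Level 15-19 × Category A = 38-50 months.

38-50 months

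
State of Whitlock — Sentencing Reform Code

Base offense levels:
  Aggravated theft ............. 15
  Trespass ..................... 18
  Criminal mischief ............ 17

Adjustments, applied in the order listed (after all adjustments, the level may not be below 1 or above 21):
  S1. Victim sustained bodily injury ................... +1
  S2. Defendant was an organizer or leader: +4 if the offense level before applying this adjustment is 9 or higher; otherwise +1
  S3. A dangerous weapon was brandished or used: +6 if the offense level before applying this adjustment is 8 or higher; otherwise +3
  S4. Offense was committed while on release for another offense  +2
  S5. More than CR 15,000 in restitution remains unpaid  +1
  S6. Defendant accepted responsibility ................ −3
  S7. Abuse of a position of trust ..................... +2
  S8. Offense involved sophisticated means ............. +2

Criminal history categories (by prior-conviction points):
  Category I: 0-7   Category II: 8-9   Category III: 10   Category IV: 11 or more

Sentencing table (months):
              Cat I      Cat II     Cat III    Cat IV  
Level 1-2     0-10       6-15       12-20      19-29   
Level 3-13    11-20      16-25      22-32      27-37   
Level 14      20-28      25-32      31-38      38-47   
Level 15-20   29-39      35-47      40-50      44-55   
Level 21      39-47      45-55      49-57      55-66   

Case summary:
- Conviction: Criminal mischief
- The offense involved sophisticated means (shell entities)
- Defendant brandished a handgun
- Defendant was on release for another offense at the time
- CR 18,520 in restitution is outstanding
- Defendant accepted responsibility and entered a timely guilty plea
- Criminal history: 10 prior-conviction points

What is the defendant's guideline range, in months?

Base offense level for criminal mischief: 17.
S1 does not apply.
S3 applies (level before this adjustment is 17 ≥ 8, so +6): 17 + 6 = 23.
S4 applies: 23 + 2 = 25.
S5 applies: 25 + 1 = 26.
S6 applies: 26 − 3 = 23.
S8 applies: 23 + 2 = 25.
Level 25 exceeds the maximum of 21; capped at 21.
Final offense level: 21.
Criminal history: 10 prior points → Category III (10).
Level 21 falls in the 21 band.
Grid: Level 21 × Category III = 49-57 months.

49-57 months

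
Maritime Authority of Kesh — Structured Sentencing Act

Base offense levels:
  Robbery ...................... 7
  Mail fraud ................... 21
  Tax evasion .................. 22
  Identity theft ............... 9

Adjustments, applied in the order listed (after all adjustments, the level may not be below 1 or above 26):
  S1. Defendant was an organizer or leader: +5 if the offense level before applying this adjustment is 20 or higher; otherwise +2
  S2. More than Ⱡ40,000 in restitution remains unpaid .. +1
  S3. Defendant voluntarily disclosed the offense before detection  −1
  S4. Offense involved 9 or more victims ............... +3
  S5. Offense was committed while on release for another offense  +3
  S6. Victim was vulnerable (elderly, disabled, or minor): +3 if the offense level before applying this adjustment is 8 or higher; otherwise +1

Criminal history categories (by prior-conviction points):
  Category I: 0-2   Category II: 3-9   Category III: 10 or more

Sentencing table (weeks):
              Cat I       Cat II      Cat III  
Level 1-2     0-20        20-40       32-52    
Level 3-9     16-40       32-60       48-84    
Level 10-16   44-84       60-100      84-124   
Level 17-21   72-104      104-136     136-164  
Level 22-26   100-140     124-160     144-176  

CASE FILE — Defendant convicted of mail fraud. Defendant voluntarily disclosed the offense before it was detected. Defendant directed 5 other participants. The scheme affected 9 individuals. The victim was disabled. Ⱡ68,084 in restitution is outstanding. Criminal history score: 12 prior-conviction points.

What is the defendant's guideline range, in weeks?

Base offense level for mail fraud: 21.
S1 applies (level before this adjustment is 21 ≥ 20, so +5): 21 + 5 = 26.
S2 applies: 26 + 1 = 27.
S3 applies: 27 − 1 = 26.
S4 applies: 26 + 3 = 29.
S5 does not apply.
S6 applies (level before this adjustment is 29 ≥ 8, so +3): 29 + 3 = 32.
Level 32 exceeds the maximum of 26; capped at 26.
Final offense level: 26.
Criminal history: 12 prior points → Category III (10+).
Level 26 falls in the 22-26 band.
Grid: Level 22-26 × Category III = 144-176 weeks.

144-176 weeks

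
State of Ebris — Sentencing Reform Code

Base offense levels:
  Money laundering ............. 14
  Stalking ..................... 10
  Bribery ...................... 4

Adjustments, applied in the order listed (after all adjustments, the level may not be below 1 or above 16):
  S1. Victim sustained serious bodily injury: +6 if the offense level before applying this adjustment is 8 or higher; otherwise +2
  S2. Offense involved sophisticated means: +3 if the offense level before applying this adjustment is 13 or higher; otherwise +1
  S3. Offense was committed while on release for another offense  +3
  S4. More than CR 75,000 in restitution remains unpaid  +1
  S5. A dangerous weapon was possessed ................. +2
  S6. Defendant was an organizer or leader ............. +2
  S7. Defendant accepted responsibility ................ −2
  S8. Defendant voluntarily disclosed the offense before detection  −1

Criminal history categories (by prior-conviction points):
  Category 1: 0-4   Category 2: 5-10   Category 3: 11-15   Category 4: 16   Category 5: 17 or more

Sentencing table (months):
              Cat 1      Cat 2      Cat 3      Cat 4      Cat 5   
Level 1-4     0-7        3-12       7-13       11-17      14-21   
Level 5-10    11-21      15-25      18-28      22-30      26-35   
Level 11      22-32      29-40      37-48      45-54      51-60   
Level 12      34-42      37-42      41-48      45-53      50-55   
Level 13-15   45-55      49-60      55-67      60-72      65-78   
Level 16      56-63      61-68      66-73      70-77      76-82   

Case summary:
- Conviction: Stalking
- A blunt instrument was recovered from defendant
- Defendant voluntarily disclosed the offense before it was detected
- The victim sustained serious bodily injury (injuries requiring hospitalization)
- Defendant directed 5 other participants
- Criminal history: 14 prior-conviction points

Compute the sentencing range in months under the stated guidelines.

Base offense level for stalking: 10.
S1 applies (level before this adjustment is 10 ≥ 8, so +6): 10 + 6 = 16.
S2 does not apply.
S3 does not apply.
S5 applies: 16 + 2 = 18.
S6 applies: 18 + 2 = 20.
S7 does not apply.
S8 applies: 20 − 1 = 19.
Level 19 exceeds the maximum of 16; capped at 16.
Final offense level: 16.
Criminal history: 14 prior points → Category 3 (11-15).
Level 16 falls in the 16 band.
Grid: Level 16 × Category 3 = 66-73 months.

66-73 months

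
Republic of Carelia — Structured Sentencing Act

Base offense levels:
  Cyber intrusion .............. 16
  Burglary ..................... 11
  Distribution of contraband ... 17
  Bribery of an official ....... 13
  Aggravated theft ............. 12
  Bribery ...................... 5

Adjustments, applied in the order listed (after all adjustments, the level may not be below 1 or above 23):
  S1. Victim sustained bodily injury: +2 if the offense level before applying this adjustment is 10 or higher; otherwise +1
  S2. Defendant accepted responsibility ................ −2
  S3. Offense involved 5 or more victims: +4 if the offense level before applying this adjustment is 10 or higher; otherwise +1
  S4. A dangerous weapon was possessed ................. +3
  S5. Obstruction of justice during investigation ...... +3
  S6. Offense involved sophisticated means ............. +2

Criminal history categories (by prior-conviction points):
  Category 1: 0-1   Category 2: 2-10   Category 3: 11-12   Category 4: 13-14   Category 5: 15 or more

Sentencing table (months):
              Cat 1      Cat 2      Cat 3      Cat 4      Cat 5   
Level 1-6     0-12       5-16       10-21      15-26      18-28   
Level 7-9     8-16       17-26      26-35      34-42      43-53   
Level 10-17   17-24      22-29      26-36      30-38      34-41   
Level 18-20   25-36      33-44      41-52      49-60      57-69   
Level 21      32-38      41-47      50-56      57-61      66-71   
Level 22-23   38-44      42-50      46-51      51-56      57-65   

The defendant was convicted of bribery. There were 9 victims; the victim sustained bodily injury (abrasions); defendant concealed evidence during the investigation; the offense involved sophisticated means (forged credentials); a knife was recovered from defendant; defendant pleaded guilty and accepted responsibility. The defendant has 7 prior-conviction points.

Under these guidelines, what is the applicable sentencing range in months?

Base offense level for bribery: 5.
S1 applies (level before this adjustment is 5 < 10, so +1): 5 + 1 = 6.
S2 applies: 6 − 2 = 4.
S3 applies (level before this adjustment is 4 < 10, so +1): 4 + 1 = 5.
S4 applies: 5 + 3 = 8.
S5 applies: 8 + 3 = 11.
S6 applies: 11 + 2 = 13.
Final offense level: 13.
Criminal history: 7 prior points → Category 2 (2-10).
Level 13 falls in the 10-17 band.
Grid: Level 10-17 × Category 2 = 22-29 months.

22-29 months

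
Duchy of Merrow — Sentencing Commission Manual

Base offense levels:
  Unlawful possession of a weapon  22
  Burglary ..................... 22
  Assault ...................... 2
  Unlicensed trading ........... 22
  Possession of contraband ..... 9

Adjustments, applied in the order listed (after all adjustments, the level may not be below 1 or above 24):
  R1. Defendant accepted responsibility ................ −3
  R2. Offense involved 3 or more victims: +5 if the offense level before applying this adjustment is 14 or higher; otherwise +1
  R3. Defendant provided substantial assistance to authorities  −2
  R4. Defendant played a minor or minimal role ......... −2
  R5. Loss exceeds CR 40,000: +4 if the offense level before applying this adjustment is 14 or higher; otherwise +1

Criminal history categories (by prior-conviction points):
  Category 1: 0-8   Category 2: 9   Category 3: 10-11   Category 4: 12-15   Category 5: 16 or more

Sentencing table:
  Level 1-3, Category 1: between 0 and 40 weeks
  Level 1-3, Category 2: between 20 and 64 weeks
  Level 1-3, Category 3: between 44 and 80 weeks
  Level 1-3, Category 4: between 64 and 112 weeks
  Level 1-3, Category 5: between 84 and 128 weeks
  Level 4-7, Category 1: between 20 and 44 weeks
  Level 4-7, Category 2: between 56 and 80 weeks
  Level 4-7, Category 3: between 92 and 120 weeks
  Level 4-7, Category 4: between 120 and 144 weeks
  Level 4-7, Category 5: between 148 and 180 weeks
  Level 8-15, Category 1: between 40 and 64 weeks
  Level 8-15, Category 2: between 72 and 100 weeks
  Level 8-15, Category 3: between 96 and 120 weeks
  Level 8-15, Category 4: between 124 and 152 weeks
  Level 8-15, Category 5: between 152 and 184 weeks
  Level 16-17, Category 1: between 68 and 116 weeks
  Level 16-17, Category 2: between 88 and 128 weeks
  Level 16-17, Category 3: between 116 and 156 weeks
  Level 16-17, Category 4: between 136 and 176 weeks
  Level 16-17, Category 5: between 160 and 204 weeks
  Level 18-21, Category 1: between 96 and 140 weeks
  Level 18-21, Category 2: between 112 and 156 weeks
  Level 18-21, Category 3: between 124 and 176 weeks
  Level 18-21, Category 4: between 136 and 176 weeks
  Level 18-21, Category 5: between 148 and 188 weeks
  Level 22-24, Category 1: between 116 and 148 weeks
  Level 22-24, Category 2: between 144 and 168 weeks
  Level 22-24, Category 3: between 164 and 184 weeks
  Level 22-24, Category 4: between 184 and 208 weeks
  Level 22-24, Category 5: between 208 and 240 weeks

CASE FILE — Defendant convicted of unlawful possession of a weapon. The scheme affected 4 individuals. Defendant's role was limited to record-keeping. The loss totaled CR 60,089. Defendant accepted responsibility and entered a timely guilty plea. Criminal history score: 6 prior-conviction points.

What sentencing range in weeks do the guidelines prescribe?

116-148 weeks

Base offense level for unlawful possession of a weapon: 22.
R1 applies: 22 − 3 = 19.
R2 applies (level before this adjustment is 19 ≥ 14, so +5): 19 + 5 = 24.
R3 does not apply.
R4 applies: 24 − 2 = 22.
R5 applies (level before this adjustment is 22 ≥ 14, so +4): 22 + 4 = 26.
Level 26 exceeds the maximum of 24; capped at 24.
Final offense level: 24.
Criminal history: 6 prior points → Category 1 (0-8).
Level 24 falls in the 22-24 band.
Grid: Level 22-24 × Category 1 = 116-148 weeks.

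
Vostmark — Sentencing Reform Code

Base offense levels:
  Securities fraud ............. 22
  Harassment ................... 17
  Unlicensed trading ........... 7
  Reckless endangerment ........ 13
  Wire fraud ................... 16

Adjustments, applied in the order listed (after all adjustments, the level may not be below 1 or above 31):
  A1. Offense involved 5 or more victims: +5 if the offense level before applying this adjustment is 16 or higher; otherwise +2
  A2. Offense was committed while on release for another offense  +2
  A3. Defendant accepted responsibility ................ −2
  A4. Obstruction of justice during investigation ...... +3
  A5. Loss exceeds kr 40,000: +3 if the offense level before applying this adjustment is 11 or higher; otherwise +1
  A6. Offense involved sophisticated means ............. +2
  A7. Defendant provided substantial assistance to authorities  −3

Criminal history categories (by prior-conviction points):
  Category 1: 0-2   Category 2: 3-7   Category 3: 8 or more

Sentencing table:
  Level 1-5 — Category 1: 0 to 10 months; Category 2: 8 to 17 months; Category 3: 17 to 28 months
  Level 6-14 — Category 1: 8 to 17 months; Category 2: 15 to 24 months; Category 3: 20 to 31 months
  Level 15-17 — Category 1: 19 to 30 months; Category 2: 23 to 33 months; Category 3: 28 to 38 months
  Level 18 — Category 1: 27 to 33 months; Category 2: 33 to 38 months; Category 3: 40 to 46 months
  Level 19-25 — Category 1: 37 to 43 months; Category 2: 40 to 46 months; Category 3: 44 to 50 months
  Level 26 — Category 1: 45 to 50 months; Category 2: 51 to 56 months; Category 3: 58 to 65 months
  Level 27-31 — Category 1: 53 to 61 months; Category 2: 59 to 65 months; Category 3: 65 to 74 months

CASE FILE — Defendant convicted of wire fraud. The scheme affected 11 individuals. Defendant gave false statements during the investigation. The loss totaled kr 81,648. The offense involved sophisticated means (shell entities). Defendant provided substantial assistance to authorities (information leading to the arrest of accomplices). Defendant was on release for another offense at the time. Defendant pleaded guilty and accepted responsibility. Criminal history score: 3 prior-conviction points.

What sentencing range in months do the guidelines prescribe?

51-56 months

Base offense level for wire fraud: 16.
A1 applies (level before this adjustment is 16 ≥ 16, so +5): 16 + 5 = 21.
A2 applies: 21 + 2 = 23.
A3 applies: 23 − 2 = 21.
A4 applies: 21 + 3 = 24.
A5 applies (level before this adjustment is 24 ≥ 11, so +3): 24 + 3 = 27.
A6 applies: 27 + 2 = 29.
A7 applies: 29 − 3 = 26.
Final offense level: 26.
Criminal history: 3 prior points → Category 2 (3-7).
Level 26 falls in the 26 band.
Grid: Level 26 × Category 2 = 51-56 months.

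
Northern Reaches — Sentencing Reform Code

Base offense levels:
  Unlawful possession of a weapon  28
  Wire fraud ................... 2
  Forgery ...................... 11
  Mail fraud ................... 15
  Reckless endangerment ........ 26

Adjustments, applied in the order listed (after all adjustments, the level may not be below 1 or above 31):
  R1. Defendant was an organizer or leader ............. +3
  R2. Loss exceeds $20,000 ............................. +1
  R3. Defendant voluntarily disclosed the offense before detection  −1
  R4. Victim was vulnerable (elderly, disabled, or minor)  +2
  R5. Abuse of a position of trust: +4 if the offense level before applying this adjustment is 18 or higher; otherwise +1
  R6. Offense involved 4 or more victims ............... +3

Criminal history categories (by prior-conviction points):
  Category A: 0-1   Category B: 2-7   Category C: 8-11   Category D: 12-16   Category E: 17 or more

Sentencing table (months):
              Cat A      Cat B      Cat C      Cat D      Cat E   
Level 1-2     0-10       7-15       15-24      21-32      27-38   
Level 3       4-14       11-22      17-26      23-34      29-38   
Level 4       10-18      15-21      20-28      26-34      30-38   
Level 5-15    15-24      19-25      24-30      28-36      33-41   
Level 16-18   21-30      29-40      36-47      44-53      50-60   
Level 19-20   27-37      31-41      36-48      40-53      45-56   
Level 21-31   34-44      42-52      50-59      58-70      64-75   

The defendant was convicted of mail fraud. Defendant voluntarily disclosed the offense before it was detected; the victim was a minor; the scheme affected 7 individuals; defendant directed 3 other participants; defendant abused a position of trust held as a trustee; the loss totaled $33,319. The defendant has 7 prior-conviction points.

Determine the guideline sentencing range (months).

Base offense level for mail fraud: 15.
R1 applies: 15 + 3 = 18.
R2 applies: 18 + 1 = 19.
R3 applies: 19 − 1 = 18.
R4 applies: 18 + 2 = 20.
R5 applies (level before this adjustment is 20 ≥ 18, so +4): 20 + 4 = 24.
R6 applies: 24 + 3 = 27.
Final offense level: 27.
Criminal history: 7 prior points → Category B (2-7).
Level 27 falls in the 21-31 band.
Grid: Level 21-31 × Category B = 42-52 months.

42-52 months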